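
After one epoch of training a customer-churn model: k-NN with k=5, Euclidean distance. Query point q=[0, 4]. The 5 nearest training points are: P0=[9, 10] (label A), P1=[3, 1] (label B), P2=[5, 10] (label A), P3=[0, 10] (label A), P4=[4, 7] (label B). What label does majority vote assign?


d(q,P0) = 10.8167  (label A)
d(q,P1) = 4.2426  (label B)
d(q,P2) = 7.8102  (label A)
d(q,P3) = 6.0  (label A)
d(q,P4) = 5.0  (label B)
Votes: A=3, B=2
Majority → A

A


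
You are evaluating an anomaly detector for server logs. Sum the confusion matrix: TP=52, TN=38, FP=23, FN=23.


Total = TP + TN + FP + FN
= 52 + 38 + 23 + 23
= 136
(Predicted positive: 75, predicted negative: 61)

136


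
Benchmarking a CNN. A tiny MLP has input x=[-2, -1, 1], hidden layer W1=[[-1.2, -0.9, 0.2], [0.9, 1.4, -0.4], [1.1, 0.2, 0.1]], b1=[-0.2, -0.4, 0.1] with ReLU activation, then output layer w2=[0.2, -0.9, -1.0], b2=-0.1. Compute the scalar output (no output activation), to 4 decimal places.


z1[0] = (-1.2)·(-2) + (-0.9)·(-1) + (0.2)·(1) - 0.2 = 3.3
z1[1] = (0.9)·(-2) + (1.4)·(-1) + (-0.4)·(1) - 0.4 = -4.0
z1[2] = (1.1)·(-2) + (0.2)·(-1) + (0.1)·(1) + 0.1 = -2.2
h = ReLU(z1) = [3.3, 0.0, 0.0]
output = (0.2)·(3.3) + (-0.9)·(0.0) + (-1.0)·(0.0) - 0.1 = 0.56

0.56


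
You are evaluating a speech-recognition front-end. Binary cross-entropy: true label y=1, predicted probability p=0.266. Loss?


BCE = -[y·ln(p) + (1-y)·ln(1-p)]
= -1·ln(0.266) - 0
= -ln(0.266) = 1.3243

1.3243


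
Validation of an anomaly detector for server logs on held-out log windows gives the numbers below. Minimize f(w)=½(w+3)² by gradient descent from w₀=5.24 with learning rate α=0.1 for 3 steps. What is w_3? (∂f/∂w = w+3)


step 1: grad = 5.24+3 = 8.24; w = 5.24 - 0.1·(8.24) = 4.416
step 2: grad = 4.416+3 = 7.416; w = 4.416 - 0.1·(7.416) = 3.6744
step 3: grad = 3.6744+3 = 6.6744; w = 3.6744 - 0.1·(6.6744) = 3.00696

3.00696


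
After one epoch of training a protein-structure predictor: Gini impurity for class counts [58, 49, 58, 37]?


Probabilities: [58/202, 49/202, 58/202, 37/202] ≈ [0.2871, 0.2426, 0.2871, 0.1832]
Σpᵢ² = (3364 + 2401 + 3364 + 1369)/202² = 10498/40804
Gini = 1 - Σpᵢ² = 1 - 10498/40804 = 0.7427

0.7427


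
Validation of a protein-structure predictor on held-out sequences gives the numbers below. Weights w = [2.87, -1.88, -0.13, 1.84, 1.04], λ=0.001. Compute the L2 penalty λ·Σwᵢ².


‖w‖₂² = (2.87)² + (-1.88)² + (-0.13)² + (1.84)² + (1.04)²
     = 8.2369 + 3.5344 + 0.0169 + 3.3856 + 1.0816
     = 16.2554
λ·‖w‖₂² = 0.001·16.2554 = 0.016255

0.016255


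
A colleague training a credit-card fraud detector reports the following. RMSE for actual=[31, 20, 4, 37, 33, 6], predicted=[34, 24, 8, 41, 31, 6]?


MSE = 61/6 = 10.1667
RMSE = √(61/6) = 3.1885

3.1885


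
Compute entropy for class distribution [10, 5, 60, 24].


Probabilities: [10/99, 5/99, 60/99, 24/99] ≈ [0.101, 0.0505, 0.6061, 0.2424]
H = -((10/99)·log₂(10/99) + (5/99)·log₂(5/99) + (60/99)·log₂(60/99) + (24/99)·log₂(24/99))
  = 1.4851 bits

1.4851 bits


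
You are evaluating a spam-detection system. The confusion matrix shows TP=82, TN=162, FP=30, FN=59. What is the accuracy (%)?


Accuracy = (TP+TN)/(TP+TN+FP+FN)
= (82+162)/(333)
= 244/333 = 73.27%

73.27%


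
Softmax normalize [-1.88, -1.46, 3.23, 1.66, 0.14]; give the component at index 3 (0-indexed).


Exponentials: e^-1.88=0.1526, e^-1.46=0.2322, e^3.23=25.2797, e^1.66=5.2593, e^0.14=1.1503
Sum = 32.0741
Softmax = [0.0048, 0.0072, 0.7882, 0.164, 0.0359]
p[3] = 5.2593/32.0741 = 0.164

0.164


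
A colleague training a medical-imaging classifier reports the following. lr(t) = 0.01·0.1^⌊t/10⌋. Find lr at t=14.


n_drops = ⌊14/10⌋ = 1
lr = 0.01·0.1^1 = 0.01·0.1 = 0.001

0.001


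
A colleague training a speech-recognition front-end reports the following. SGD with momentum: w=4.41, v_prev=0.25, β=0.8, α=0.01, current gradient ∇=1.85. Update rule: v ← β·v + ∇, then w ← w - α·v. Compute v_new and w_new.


v_new = 0.8·0.25 + 1.85 = 0.2 + 1.85 = 2.05
w_new = 4.41 - 0.01·2.05 = 4.41 - 0.0205 = 4.3895

v_new=2.05, w_new=4.3895


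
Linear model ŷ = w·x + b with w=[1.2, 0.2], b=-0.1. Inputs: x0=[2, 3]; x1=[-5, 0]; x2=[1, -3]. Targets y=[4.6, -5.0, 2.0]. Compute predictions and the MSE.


ŷ0 = (1.2)·(2) + (0.2)·(3) - 0.1 = 2.9
ŷ1 = (1.2)·(-5) + (0.2)·(0) - 0.1 = -6.1
ŷ2 = (1.2)·(1) + (0.2)·(-3) - 0.1 = 0.5
errors² = [2.89, 1.21, 2.25]
MSE = 6.3500/3 = 2.1167

2.1167


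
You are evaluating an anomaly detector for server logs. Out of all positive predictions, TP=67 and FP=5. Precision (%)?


Precision = TP/(TP+FP)
= 67/(67+5)
= 67/72 = 93.06%

93.06%


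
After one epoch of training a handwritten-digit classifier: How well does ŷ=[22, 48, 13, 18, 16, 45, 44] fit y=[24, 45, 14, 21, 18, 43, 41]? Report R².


ȳ = 29.4286
SS_res = Σ(y-ŷ)² = 40
SS_tot = Σ(y-ȳ)² = 1029.71
R² = 1 - SS_res/SS_tot = 1 - 0.0388 = 0.9612

0.9612


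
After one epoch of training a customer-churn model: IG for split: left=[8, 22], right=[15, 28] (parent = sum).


Parent = [23, 50], H_parent = 0.8989
H_left = 0.8366 (n=30), H_right = 0.933 (n=43)
H_children = (30/73)·0.8366 + (43/73)·0.933 = 0.8934
IG = 0.8989 - 0.8934 = 0.0055

0.0055


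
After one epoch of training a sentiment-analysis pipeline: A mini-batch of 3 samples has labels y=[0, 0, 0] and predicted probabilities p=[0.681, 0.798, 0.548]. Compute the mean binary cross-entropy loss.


L[0] = -ln(1-0.681) = -ln(0.319) = 1.1426
L[1] = -ln(1-0.798) = -ln(0.202) = 1.5995
L[2] = -ln(1-0.548) = -ln(0.452) = 0.7941
mean = (1.1426 + 1.5995 + 0.7941)/3 = 1.1787

1.1787


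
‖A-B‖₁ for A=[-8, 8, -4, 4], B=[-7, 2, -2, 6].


d = |-8+ 7| + |8-2| + |-4+ 2| + |4-6|
  = 1 + 6 + 2 + 2
  = 11

11


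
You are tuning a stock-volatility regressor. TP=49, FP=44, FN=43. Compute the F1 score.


Precision = 49/93 = 0.5269
Recall = 49/92 = 0.5326
F1 = 2·P·R/(P+R) = 2·TP/(2·TP+FP+FN) = 98/(98+44+43) = 98/185 = 0.5297

0.5297


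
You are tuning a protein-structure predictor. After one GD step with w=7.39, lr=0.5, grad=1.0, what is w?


w_new = w - α·∇
= 7.39 - 0.5·1.0
= 7.39 - 0.5
= 6.89

6.89


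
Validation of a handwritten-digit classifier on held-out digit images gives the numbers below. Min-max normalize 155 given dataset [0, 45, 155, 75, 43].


min=0, max=155
(155-0)/(155-0) = 155/155 = 1.0

1.0


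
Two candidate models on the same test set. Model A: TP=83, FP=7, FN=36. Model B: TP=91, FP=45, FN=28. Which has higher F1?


Model A: P=83/90=0.9222, R=83/119=0.6975, F1=2PR/(P+R)=2TP/(2TP+FP+FN)=166/209=0.7943
Model B: P=91/136=0.6691, R=91/119=0.7647, F1=2PR/(P+R)=2TP/(2TP+FP+FN)=182/255=0.7137
0.7943 > 0.7137 → Model A

Model A


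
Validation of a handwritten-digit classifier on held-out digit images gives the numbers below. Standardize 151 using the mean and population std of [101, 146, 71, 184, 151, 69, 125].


μ = 121, σ = 39.8461
z = (151 - 121)/39.8461 = 0.7529

0.7529


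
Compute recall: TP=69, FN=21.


Recall = TP/(TP+FN)
= 69/(69+21)
= 69/90 = 76.67%

76.67%


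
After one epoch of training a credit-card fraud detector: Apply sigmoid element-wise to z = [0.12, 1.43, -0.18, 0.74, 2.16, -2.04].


σ(0.12) = 1/(1+e^-0.12) = 0.53
σ(1.43) = 1/(1+e^-1.43) = 0.8069
σ(-0.18) = 1/(1+e^0.18) = 0.4551
σ(0.74) = 1/(1+e^-0.74) = 0.677
σ(2.16) = 1/(1+e^-2.16) = 0.8966
σ(-2.04) = 1/(1+e^2.04) = 0.1151
result = [0.53, 0.8069, 0.4551, 0.677, 0.8966, 0.1151]

[0.53, 0.8069, 0.4551, 0.677, 0.8966, 0.1151]


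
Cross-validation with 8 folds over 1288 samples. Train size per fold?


Fold size = 1288/8 = 161
Training per fold = 1288 - 161 = 1127

1127


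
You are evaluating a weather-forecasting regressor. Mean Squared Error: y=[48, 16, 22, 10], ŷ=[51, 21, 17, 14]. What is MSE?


Squared errors: (48-51)²=9, (16-21)²=25, (22-17)²=25, (10-14)²=16
Sum = 75
MSE = 75/4 = 75/4

75/4


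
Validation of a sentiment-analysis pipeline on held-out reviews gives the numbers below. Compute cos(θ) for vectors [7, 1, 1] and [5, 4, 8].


A·B = 7·5 + 1·4 + 1·8 = 47
‖A‖ = √51 = 7.1414, ‖B‖ = √105 = 10.247
cos = 47/(√51·√105) = 47/√5355 = 0.6423

0.6423


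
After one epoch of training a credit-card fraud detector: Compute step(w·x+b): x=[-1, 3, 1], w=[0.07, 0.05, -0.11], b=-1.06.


z = (-1)·(0.07) + (3)·(0.05) + (1)·(-0.11) - 1.06
  = -1.09
step(z) = 0 (z<0)

0


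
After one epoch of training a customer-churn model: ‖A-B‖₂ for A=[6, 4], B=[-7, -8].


d = √((6+ 7)² + (4+ 8)²)
  = √(169 + 144)
  = √313 = 17.6918

17.6918


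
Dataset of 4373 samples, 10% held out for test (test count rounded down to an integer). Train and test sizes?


Test = ⌊4373·10/100⌋ = 437
Train = 4373 - 437 = 3936

Train: 3936, Test: 437


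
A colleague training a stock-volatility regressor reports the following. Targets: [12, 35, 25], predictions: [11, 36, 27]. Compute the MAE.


Absolute errors: |12-11|=1, |35-36|=1, |25-27|=2
Sum = 4
MAE = 4/3 = 4/3

4/3


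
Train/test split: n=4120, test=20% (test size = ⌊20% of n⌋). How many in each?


Test = ⌊4120·20/100⌋ = 824
Train = 4120 - 824 = 3296

Train: 3296, Test: 824


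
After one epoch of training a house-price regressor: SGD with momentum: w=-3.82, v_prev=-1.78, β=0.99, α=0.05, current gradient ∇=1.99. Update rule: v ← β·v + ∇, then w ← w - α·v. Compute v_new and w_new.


v_new = 0.99·-1.78 + 1.99 = -1.7622 + 1.99 = 0.2278
w_new = -3.82 - 0.05·0.2278 = -3.82 - 0.01139 = -3.83139

v_new=0.2278, w_new=-3.83139


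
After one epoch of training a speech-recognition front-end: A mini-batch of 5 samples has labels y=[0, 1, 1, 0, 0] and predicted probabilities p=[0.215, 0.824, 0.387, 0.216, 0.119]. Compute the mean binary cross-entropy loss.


L[0] = -ln(1-0.215) = -ln(0.785) = 0.2421
L[1] = -ln(0.824) = 0.1936
L[2] = -ln(0.387) = 0.9493
L[3] = -ln(1-0.216) = -ln(0.784) = 0.2433
L[4] = -ln(1-0.119) = -ln(0.881) = 0.1267
mean = (0.2421 + 0.1936 + 0.9493 + 0.2433 + 0.1267)/5 = 0.351

0.351


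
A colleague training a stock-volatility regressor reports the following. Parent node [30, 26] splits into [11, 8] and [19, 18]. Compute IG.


Parent = [30, 26], H_parent = 0.9963
H_left = 0.9819 (n=19), H_right = 0.9995 (n=37)
H_children = (19/56)·0.9819 + (37/56)·0.9995 = 0.9935
IG = 0.9963 - 0.9935 = 0.0028

0.0028


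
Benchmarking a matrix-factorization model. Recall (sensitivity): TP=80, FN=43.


Recall = TP/(TP+FN)
= 80/(80+43)
= 80/123 = 65.04%

65.04%


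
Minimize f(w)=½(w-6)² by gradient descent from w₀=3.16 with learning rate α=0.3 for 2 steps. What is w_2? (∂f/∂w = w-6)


step 1: grad = 3.16-6 = -2.84; w = 3.16 - 0.3·(-2.84) = 4.012
step 2: grad = 4.012-6 = -1.988; w = 4.012 - 0.3·(-1.988) = 4.6084

4.6084


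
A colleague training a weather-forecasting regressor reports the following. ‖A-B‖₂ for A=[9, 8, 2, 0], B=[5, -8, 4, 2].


d = √((9-5)² + (8+ 8)² + (2-4)² + (0-2)²)
  = √(16 + 256 + 4 + 4)
  = √280 = 16.7332

16.7332


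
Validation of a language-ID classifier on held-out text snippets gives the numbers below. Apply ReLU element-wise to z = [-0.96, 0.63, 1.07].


ReLU(-0.96) = max(0, -0.96) = 0.0
ReLU(0.63) = max(0, 0.63) = 0.63
ReLU(1.07) = max(0, 1.07) = 1.07
result = [0.0, 0.63, 1.07]

[0.0, 0.63, 1.07]


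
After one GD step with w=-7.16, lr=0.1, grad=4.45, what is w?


w_new = w - α·∇
= -7.16 - 0.1·4.45
= -7.16 - 0.445
= -7.605

-7.605


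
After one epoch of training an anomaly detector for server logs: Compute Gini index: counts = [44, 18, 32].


Probabilities: [44/94, 18/94, 32/94] ≈ [0.4681, 0.1915, 0.3404]
Σpᵢ² = (1936 + 324 + 1024)/94² = 3284/8836
Gini = 1 - Σpᵢ² = 1 - 3284/8836 = 0.6283

0.6283


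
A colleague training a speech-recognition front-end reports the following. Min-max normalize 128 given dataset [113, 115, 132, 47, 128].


min=47, max=132
(128-47)/(132-47) = 81/85 = 0.9529

0.9529


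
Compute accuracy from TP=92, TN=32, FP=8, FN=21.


Accuracy = (TP+TN)/(TP+TN+FP+FN)
= (92+32)/(153)
= 124/153 = 81.05%

81.05%


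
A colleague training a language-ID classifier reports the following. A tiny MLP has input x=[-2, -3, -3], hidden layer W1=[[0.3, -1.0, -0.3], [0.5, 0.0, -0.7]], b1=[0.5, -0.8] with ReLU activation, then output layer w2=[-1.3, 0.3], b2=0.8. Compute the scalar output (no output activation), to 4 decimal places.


z1[0] = (0.3)·(-2) + (-1.0)·(-3) + (-0.3)·(-3) + 0.5 = 3.8
z1[1] = (0.5)·(-2) + (0.0)·(-3) + (-0.7)·(-3) - 0.8 = 0.3
h = ReLU(z1) = [3.8, 0.3]
output = (-1.3)·(3.8) + (0.3)·(0.3) + 0.8 = -4.05

-4.05


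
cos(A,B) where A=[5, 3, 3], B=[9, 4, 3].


A·B = 5·9 + 3·4 + 3·3 = 66
‖A‖ = √43 = 6.5574, ‖B‖ = √106 = 10.2956
cos = 66/(√43·√106) = 66/√4558 = 0.9776

0.9776


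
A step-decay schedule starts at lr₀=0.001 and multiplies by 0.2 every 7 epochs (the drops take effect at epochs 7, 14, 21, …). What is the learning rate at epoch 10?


n_drops = ⌊10/7⌋ = 1
lr = 0.001·0.2^1 = 0.001·0.2 = 0.0002

0.0002


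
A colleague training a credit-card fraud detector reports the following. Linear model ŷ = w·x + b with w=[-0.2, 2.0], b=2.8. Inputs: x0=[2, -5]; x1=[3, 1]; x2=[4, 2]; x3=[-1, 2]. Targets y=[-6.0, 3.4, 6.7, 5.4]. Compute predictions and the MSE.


ŷ0 = (-0.2)·(2) + (2.0)·(-5) + 2.8 = -7.6
ŷ1 = (-0.2)·(3) + (2.0)·(1) + 2.8 = 4.2
ŷ2 = (-0.2)·(4) + (2.0)·(2) + 2.8 = 6.0
ŷ3 = (-0.2)·(-1) + (2.0)·(2) + 2.8 = 7.0
errors² = [2.56, 0.64, 0.49, 2.56]
MSE = 6.2500/4 = 1.5625

1.5625


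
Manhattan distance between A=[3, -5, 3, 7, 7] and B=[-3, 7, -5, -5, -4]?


d = |3+ 3| + |-5-7| + |3+ 5| + |7+ 5| + |7+ 4|
  = 6 + 12 + 8 + 12 + 11
  = 49

49


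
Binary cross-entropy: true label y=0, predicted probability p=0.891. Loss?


BCE = -[y·ln(p) + (1-y)·ln(1-p)]
= -0 - 1·ln(1-0.891)
= -ln(0.109) = 2.2164

2.2164


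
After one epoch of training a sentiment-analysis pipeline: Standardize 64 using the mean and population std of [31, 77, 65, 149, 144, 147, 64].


μ = 96.7143, σ = 45.1686
z = (64 - 96.7143)/45.1686 = -0.7243

-0.7243


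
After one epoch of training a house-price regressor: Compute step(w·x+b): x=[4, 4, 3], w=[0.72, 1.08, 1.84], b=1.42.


z = (4)·(0.72) + (4)·(1.08) + (3)·(1.84) + 1.42
  = 14.14
step(z) = 1 (z≥0)

1


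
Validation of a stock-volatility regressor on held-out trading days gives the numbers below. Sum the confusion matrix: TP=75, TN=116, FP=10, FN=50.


Total = TP + TN + FP + FN
= 75 + 116 + 10 + 50
= 251
(Predicted positive: 85, predicted negative: 166)

251


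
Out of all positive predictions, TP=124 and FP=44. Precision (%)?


Precision = TP/(TP+FP)
= 124/(124+44)
= 124/168 = 73.81%

73.81%


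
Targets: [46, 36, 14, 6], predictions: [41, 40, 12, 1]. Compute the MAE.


Absolute errors: |46-41|=5, |36-40|=4, |14-12|=2, |6-1|=5
Sum = 16
MAE = 16/4 = 4

4


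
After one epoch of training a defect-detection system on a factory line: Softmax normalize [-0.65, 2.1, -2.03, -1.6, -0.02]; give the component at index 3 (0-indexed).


Exponentials: e^-0.65=0.522, e^2.1=8.1662, e^-2.03=0.1313, e^-1.6=0.2019, e^-0.02=0.9802
Sum = 10.0016
Softmax = [0.0522, 0.8165, 0.0131, 0.0202, 0.098]
p[3] = 0.2019/10.0016 = 0.0202

0.0202


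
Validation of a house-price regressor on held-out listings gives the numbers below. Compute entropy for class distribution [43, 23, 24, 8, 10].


Probabilities: [43/108, 23/108, 24/108, 8/108, 10/108] ≈ [0.3981, 0.213, 0.2222, 0.0741, 0.0926]
H = -((43/108)·log₂(43/108) + (23/108)·log₂(23/108) + (24/108)·log₂(24/108) + (8/108)·log₂(8/108) + (10/108)·log₂(10/108))
  = 2.0824 bits

2.0824 bits


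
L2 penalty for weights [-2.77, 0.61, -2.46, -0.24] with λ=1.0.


‖w‖₂² = (-2.77)² + (0.61)² + (-2.46)² + (-0.24)²
     = 7.6729 + 0.3721 + 6.0516 + 0.0576
     = 14.1542
λ·‖w‖₂² = 1.0·14.1542 = 14.1542

14.1542


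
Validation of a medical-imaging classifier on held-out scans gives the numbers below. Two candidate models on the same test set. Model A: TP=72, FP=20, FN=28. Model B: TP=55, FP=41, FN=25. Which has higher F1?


Model A: P=72/92=0.7826, R=72/100=0.72, F1=2PR/(P+R)=2TP/(2TP+FP+FN)=144/192=0.75
Model B: P=55/96=0.5729, R=55/80=0.6875, F1=2PR/(P+R)=2TP/(2TP+FP+FN)=110/176=0.625
0.75 > 0.625 → Model A

Model A


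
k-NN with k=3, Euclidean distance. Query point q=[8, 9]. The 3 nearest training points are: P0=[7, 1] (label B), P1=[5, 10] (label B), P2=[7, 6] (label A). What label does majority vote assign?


d(q,P0) = 8.0623  (label B)
d(q,P1) = 3.1623  (label B)
d(q,P2) = 3.1623  (label A)
Votes: A=1, B=2
Majority → B

B


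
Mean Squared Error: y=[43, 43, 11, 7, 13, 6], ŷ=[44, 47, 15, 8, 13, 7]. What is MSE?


Squared errors: (43-44)²=1, (43-47)²=16, (11-15)²=16, (7-8)²=1, (13-13)²=0, (6-7)²=1
Sum = 35
MSE = 35/6 = 35/6

35/6


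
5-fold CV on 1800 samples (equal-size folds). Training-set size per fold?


Fold size = 1800/5 = 360
Training per fold = 1800 - 360 = 1440

1440


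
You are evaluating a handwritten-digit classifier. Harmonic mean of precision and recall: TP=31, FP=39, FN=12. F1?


Precision = 31/70 = 0.4429
Recall = 31/43 = 0.7209
F1 = 2·P·R/(P+R) = 2·TP/(2·TP+FP+FN) = 62/(62+39+12) = 62/113 = 0.5487

0.5487


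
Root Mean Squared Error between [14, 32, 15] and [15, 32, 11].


MSE = 17/3 = 5.6667
RMSE = √(17/3) = 2.3805

2.3805


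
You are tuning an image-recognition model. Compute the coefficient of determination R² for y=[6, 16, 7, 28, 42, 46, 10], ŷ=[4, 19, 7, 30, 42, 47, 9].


ȳ = 22.1429
SS_res = Σ(y-ŷ)² = 19
SS_tot = Σ(y-ȳ)² = 1672.86
R² = 1 - SS_res/SS_tot = 1 - 0.0114 = 0.9886

0.9886


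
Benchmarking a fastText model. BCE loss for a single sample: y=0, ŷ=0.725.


BCE = -[y·ln(p) + (1-y)·ln(1-p)]
= -0 - 1·ln(1-0.725)
= -ln(0.275) = 1.291

1.291


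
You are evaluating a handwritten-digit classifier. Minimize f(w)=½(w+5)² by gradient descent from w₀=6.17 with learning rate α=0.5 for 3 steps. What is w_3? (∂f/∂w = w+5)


step 1: grad = 6.17+5 = 11.17; w = 6.17 - 0.5·(11.17) = 0.585
step 2: grad = 0.585+5 = 5.585; w = 0.585 - 0.5·(5.585) = -2.2075
step 3: grad = -2.2075+5 = 2.7925; w = -2.2075 - 0.5·(2.7925) = -3.60375

-3.60375


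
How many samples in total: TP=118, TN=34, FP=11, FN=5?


Total = TP + TN + FP + FN
= 118 + 34 + 11 + 5
= 168
(Predicted positive: 129, predicted negative: 39)

168


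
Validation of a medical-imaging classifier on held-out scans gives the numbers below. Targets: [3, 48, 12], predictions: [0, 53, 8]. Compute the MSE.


Squared errors: (3-0)²=9, (48-53)²=25, (12-8)²=16
Sum = 50
MSE = 50/3 = 50/3

50/3


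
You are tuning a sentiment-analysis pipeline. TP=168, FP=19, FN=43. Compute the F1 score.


Precision = 168/187 = 0.8984
Recall = 168/211 = 0.7962
F1 = 2·P·R/(P+R) = 2·TP/(2·TP+FP+FN) = 336/(336+19+43) = 336/398 = 0.8442

0.8442


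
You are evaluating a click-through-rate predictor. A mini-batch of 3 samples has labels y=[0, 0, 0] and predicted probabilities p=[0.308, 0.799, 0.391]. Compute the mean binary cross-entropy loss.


L[0] = -ln(1-0.308) = -ln(0.692) = 0.3682
L[1] = -ln(1-0.799) = -ln(0.201) = 1.6045
L[2] = -ln(1-0.391) = -ln(0.609) = 0.4959
mean = (0.3682 + 1.6045 + 0.4959)/3 = 0.8229

0.8229


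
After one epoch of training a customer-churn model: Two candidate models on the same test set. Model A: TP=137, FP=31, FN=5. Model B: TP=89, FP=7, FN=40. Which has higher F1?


Model A: P=137/168=0.8155, R=137/142=0.9648, F1=2PR/(P+R)=2TP/(2TP+FP+FN)=274/310=0.8839
Model B: P=89/96=0.9271, R=89/129=0.6899, F1=2PR/(P+R)=2TP/(2TP+FP+FN)=178/225=0.7911
0.8839 > 0.7911 → Model A

Model A


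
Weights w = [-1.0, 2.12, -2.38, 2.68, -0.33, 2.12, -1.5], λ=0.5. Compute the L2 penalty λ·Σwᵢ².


‖w‖₂² = (-1.0)² + (2.12)² + (-2.38)² + (2.68)² + (-0.33)² + (2.12)² + (-1.5)²
     = 1 + 4.4944 + 5.6644 + 7.1824 + 0.1089 + 4.4944 + 2.25
     = 25.1945
λ·‖w‖₂² = 0.5·25.1945 = 12.59725

12.59725


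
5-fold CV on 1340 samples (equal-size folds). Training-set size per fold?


Fold size = 1340/5 = 268
Training per fold = 1340 - 268 = 1072

1072


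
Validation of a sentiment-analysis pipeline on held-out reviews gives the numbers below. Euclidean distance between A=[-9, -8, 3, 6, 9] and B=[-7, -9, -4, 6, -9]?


d = √((-9+ 7)² + (-8+ 9)² + (3+ 4)² + (6-6)² + (9+ 9)²)
  = √(4 + 1 + 49 + 0 + 324)
  = √378 = 19.4422

19.4422


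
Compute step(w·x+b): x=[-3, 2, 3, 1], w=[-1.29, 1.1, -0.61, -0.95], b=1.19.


z = (-3)·(-1.29) + (2)·(1.1) + (3)·(-0.61) + (1)·(-0.95) + 1.19
  = 4.48
step(z) = 1 (z≥0)

1


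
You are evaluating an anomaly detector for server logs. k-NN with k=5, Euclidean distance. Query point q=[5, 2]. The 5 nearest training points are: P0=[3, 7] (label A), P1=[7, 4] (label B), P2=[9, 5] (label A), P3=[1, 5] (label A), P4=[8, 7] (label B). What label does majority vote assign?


d(q,P0) = 5.3852  (label A)
d(q,P1) = 2.8284  (label B)
d(q,P2) = 5.0  (label A)
d(q,P3) = 5.0  (label A)
d(q,P4) = 5.831  (label B)
Votes: A=3, B=2
Majority → A

A


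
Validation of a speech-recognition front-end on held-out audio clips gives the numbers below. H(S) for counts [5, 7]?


Probabilities: [5/12, 7/12] ≈ [0.4167, 0.5833]
H = -((5/12)·log₂(5/12) + (7/12)·log₂(7/12))
  = 0.9799 bits

0.9799 bits


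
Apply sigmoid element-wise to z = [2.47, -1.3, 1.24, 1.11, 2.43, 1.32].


σ(2.47) = 1/(1+e^-2.47) = 0.922
σ(-1.3) = 1/(1+e^1.3) = 0.2142
σ(1.24) = 1/(1+e^-1.24) = 0.7756
σ(1.11) = 1/(1+e^-1.11) = 0.7521
σ(2.43) = 1/(1+e^-2.43) = 0.9191
σ(1.32) = 1/(1+e^-1.32) = 0.7892
result = [0.922, 0.2142, 0.7756, 0.7521, 0.9191, 0.7892]

[0.922, 0.2142, 0.7756, 0.7521, 0.9191, 0.7892]


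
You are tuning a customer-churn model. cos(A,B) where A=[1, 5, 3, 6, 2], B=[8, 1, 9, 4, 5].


A·B = 1·8 + 5·1 + 3·9 + 6·4 + 2·5 = 74
‖A‖ = √75 = 8.6603, ‖B‖ = √187 = 13.6748
cos = 74/(√75·√187) = 74/√14025 = 0.6249

0.6249


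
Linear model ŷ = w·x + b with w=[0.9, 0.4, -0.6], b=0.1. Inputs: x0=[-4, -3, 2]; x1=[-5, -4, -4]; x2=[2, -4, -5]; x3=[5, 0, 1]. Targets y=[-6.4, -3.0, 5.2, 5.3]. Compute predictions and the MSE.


ŷ0 = (0.9)·(-4) + (0.4)·(-3) + (-0.6)·(2) + 0.1 = -5.9
ŷ1 = (0.9)·(-5) + (0.4)·(-4) + (-0.6)·(-4) + 0.1 = -3.6
ŷ2 = (0.9)·(2) + (0.4)·(-4) + (-0.6)·(-5) + 0.1 = 3.3
ŷ3 = (0.9)·(5) + (0.4)·(0) + (-0.6)·(1) + 0.1 = 4.0
errors² = [0.25, 0.36, 3.61, 1.69]
MSE = 5.9100/4 = 1.4775

1.4775


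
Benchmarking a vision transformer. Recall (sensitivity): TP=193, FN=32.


Recall = TP/(TP+FN)
= 193/(193+32)
= 193/225 = 85.78%

85.78%


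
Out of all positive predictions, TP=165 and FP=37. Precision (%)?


Precision = TP/(TP+FP)
= 165/(165+37)
= 165/202 = 81.68%

81.68%


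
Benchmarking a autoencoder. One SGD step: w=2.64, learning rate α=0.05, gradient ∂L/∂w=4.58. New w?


w_new = w - α·∇
= 2.64 - 0.05·4.58
= 2.64 - 0.229
= 2.411

2.411


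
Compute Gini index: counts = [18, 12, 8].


Probabilities: [18/38, 12/38, 8/38] ≈ [0.4737, 0.3158, 0.2105]
Σpᵢ² = (324 + 144 + 64)/38² = 532/1444
Gini = 1 - Σpᵢ² = 1 - 532/1444 = 0.6316

0.6316


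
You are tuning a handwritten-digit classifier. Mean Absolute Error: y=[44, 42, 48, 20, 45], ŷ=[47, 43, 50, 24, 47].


Absolute errors: |44-47|=3, |42-43|=1, |48-50|=2, |20-24|=4, |45-47|=2
Sum = 12
MAE = 12/5 = 12/5

12/5


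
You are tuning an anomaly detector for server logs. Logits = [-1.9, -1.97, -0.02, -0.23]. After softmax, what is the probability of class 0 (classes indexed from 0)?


Exponentials: e^-1.9=0.1496, e^-1.97=0.1395, e^-0.02=0.9802, e^-0.23=0.7945
Sum = 2.0638
Softmax = [0.0725, 0.0676, 0.475, 0.385]
p[0] = 0.1496/2.0638 = 0.0725

0.0725


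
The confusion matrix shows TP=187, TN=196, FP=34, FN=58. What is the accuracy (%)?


Accuracy = (TP+TN)/(TP+TN+FP+FN)
= (187+196)/(475)
= 383/475 = 80.63%

80.63%


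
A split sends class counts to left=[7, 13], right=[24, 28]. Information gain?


Parent = [31, 41], H_parent = 0.986
H_left = 0.9341 (n=20), H_right = 0.9957 (n=52)
H_children = (20/72)·0.9341 + (52/72)·0.9957 = 0.9786
IG = 0.986 - 0.9786 = 0.0074

0.0074


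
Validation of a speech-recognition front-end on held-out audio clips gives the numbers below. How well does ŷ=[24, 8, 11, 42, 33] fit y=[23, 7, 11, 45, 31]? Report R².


ȳ = 23.4
SS_res = Σ(y-ŷ)² = 15
SS_tot = Σ(y-ȳ)² = 947.2
R² = 1 - SS_res/SS_tot = 1 - 0.0158 = 0.9842

0.9842


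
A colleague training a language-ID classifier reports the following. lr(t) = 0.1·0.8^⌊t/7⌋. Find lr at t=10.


n_drops = ⌊10/7⌋ = 1
lr = 0.1·0.8^1 = 0.1·0.8 = 0.08

0.08


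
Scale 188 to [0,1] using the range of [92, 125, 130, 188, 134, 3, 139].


min=3, max=188
(188-3)/(188-3) = 185/185 = 1.0

1.0


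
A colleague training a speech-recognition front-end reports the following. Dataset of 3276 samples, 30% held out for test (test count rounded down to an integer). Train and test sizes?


Test = ⌊3276·30/100⌋ = 982
Train = 3276 - 982 = 2294

Train: 2294, Test: 982


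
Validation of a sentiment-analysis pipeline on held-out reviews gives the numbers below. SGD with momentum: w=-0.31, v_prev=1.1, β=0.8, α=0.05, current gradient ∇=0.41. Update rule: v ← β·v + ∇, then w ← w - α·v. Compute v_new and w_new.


v_new = 0.8·1.1 + 0.41 = 0.88 + 0.41 = 1.29
w_new = -0.31 - 0.05·1.29 = -0.31 - 0.0645 = -0.3745

v_new=1.29, w_new=-0.3745


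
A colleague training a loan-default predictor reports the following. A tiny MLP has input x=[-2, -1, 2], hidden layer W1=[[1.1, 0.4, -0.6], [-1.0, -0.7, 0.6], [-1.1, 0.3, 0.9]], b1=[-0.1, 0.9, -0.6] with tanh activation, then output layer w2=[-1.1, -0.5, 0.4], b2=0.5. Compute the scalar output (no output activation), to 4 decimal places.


z1[0] = (1.1)·(-2) + (0.4)·(-1) + (-0.6)·(2) - 0.1 = -3.9
z1[1] = (-1.0)·(-2) + (-0.7)·(-1) + (0.6)·(2) + 0.9 = 4.8
z1[2] = (-1.1)·(-2) + (0.3)·(-1) + (0.9)·(2) - 0.6 = 3.1
h = tanh(z1) = [-0.9992, 0.9999, 0.9959]
output = (-1.1)·(-0.9992) + (-0.5)·(0.9999) + (0.4)·(0.9959) + 0.5 = 1.4975

1.4975


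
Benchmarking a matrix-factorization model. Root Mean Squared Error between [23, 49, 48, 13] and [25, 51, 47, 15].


MSE = 13/4 = 3.25
RMSE = √(13/4) = 1.8028

1.8028


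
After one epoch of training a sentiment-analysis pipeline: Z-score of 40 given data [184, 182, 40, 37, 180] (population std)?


μ = 124.6, σ = 70.3181
z = (40 - 124.6)/70.3181 = -1.2031

-1.2031


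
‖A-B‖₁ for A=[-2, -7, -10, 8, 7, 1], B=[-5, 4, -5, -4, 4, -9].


d = |-2+ 5| + |-7-4| + |-10+ 5| + |8+ 4| + |7-4| + |1+ 9|
  = 3 + 11 + 5 + 12 + 3 + 10
  = 44

44


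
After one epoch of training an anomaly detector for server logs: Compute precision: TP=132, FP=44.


Precision = TP/(TP+FP)
= 132/(132+44)
= 132/176 = 75.0%

75.0%


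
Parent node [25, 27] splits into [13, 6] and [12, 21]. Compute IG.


Parent = [25, 27], H_parent = 0.9989
H_left = 0.8997 (n=19), H_right = 0.9457 (n=33)
H_children = (19/52)·0.8997 + (33/52)·0.9457 = 0.9289
IG = 0.9989 - 0.9289 = 0.07

0.07


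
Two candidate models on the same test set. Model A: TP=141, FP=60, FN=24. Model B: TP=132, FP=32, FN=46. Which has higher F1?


Model A: P=141/201=0.7015, R=141/165=0.8545, F1=2PR/(P+R)=2TP/(2TP+FP+FN)=282/366=0.7705
Model B: P=132/164=0.8049, R=132/178=0.7416, F1=2PR/(P+R)=2TP/(2TP+FP+FN)=264/342=0.7719
0.7705 < 0.7719 → Model B

Model B


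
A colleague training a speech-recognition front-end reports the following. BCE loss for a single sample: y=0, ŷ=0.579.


BCE = -[y·ln(p) + (1-y)·ln(1-p)]
= -0 - 1·ln(1-0.579)
= -ln(0.421) = 0.8651

0.8651


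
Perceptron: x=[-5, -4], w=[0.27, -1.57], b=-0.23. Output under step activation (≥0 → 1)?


z = (-5)·(0.27) + (-4)·(-1.57) - 0.23
  = 4.7
step(z) = 1 (z≥0)

1


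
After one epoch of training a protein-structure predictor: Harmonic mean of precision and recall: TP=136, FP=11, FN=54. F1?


Precision = 136/147 = 0.9252
Recall = 136/190 = 0.7158
F1 = 2·P·R/(P+R) = 2·TP/(2·TP+FP+FN) = 272/(272+11+54) = 272/337 = 0.8071

0.8071


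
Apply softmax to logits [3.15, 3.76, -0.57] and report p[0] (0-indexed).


Exponentials: e^3.15=23.3361, e^3.76=42.9484, e^-0.57=0.5655
Sum = 66.85
Softmax = [0.3491, 0.6425, 0.0085]
p[0] = 23.3361/66.85 = 0.3491

0.3491


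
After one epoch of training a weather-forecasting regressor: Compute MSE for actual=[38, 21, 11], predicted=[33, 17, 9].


Squared errors: (38-33)²=25, (21-17)²=16, (11-9)²=4
Sum = 45
MSE = 45/3 = 15

15


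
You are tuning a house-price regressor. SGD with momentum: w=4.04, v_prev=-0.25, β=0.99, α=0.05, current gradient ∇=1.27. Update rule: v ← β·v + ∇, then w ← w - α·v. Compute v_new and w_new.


v_new = 0.99·-0.25 + 1.27 = -0.2475 + 1.27 = 1.0225
w_new = 4.04 - 0.05·1.0225 = 4.04 - 0.051125 = 3.988875

v_new=1.0225, w_new=3.988875


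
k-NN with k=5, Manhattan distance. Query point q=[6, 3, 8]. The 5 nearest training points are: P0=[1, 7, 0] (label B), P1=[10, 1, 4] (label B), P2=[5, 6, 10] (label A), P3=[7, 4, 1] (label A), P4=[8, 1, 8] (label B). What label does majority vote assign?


d(q,P0) = 17  (label B)
d(q,P1) = 10  (label B)
d(q,P2) = 6  (label A)
d(q,P3) = 9  (label A)
d(q,P4) = 4  (label B)
Votes: A=2, B=3
Majority → B

B


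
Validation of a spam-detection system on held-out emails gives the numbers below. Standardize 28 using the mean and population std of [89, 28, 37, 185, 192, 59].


μ = 98.3333, σ = 66.6175
z = (28 - 98.3333)/66.6175 = -1.0558

-1.0558


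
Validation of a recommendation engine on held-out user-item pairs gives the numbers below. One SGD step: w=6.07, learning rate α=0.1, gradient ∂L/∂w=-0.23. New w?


w_new = w - α·∇
= 6.07 - 0.1·-0.23
= 6.07 + 0.023
= 6.093

6.093


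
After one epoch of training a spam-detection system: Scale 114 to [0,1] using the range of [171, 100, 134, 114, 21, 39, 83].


min=21, max=171
(114-21)/(171-21) = 93/150 = 0.62

0.62


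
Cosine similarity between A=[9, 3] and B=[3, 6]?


A·B = 9·3 + 3·6 = 45
‖A‖ = √90 = 9.4868, ‖B‖ = √45 = 6.7082
cos = 45/(√90·√45) = 45/√4050 = 0.7071

0.7071


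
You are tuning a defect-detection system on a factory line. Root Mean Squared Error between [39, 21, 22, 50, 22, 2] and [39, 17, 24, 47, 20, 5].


MSE = 42/6 = 7
RMSE = √(42/6) = 2.6458

2.6458


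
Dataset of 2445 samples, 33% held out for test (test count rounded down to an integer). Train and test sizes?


Test = ⌊2445·33/100⌋ = 806
Train = 2445 - 806 = 1639

Train: 1639, Test: 806


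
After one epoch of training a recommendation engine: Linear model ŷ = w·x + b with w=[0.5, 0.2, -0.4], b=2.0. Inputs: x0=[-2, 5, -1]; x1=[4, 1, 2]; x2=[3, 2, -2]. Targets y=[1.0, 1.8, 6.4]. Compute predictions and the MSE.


ŷ0 = (0.5)·(-2) + (0.2)·(5) + (-0.4)·(-1) + 2.0 = 2.4
ŷ1 = (0.5)·(4) + (0.2)·(1) + (-0.4)·(2) + 2.0 = 3.4
ŷ2 = (0.5)·(3) + (0.2)·(2) + (-0.4)·(-2) + 2.0 = 4.7
errors² = [1.96, 2.56, 2.89]
MSE = 7.4100/3 = 2.47

2.47


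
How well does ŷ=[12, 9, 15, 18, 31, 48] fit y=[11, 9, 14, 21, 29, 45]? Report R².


ȳ = 21.5
SS_res = Σ(y-ŷ)² = 24
SS_tot = Σ(y-ȳ)² = 931.5
R² = 1 - SS_res/SS_tot = 1 - 0.0258 = 0.9742

0.9742


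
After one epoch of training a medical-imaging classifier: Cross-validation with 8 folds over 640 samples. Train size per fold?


Fold size = 640/8 = 80
Training per fold = 640 - 80 = 560

560


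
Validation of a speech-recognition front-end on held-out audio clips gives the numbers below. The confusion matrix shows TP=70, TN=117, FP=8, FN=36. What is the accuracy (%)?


Accuracy = (TP+TN)/(TP+TN+FP+FN)
= (70+117)/(231)
= 187/231 = 80.95%

80.95%


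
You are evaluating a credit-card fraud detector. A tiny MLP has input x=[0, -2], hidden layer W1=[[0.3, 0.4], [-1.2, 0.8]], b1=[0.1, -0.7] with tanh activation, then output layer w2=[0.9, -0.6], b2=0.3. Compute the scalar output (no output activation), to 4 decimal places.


z1[0] = (0.3)·(0) + (0.4)·(-2) + 0.1 = -0.7
z1[1] = (-1.2)·(0) + (0.8)·(-2) - 0.7 = -2.3
h = tanh(z1) = [-0.6044, -0.9801]
output = (0.9)·(-0.6044) + (-0.6)·(-0.9801) + 0.3 = 0.3441

0.3441


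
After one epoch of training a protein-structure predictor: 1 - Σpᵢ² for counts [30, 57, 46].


Probabilities: [30/133, 57/133, 46/133] ≈ [0.2256, 0.4286, 0.3459]
Σpᵢ² = (900 + 3249 + 2116)/133² = 6265/17689
Gini = 1 - Σpᵢ² = 1 - 6265/17689 = 0.6458

0.6458


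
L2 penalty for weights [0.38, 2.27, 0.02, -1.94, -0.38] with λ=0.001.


‖w‖₂² = (0.38)² + (2.27)² + (0.02)² + (-1.94)² + (-0.38)²
     = 0.1444 + 5.1529 + 0.0004 + 3.7636 + 0.1444
     = 9.2057
λ·‖w‖₂² = 0.001·9.2057 = 0.009206

0.009206


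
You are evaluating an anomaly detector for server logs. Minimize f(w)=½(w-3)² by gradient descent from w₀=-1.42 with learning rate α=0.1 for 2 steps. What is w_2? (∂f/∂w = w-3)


step 1: grad = -1.42-3 = -4.42; w = -1.42 - 0.1·(-4.42) = -0.978
step 2: grad = -0.978-3 = -3.978; w = -0.978 - 0.1·(-3.978) = -0.5802

-0.5802


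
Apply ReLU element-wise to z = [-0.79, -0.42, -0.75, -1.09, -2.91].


ReLU(-0.79) = max(0, -0.79) = 0.0
ReLU(-0.42) = max(0, -0.42) = 0.0
ReLU(-0.75) = max(0, -0.75) = 0.0
ReLU(-1.09) = max(0, -1.09) = 0.0
ReLU(-2.91) = max(0, -2.91) = 0.0
result = [0.0, 0.0, 0.0, 0.0, 0.0]

[0.0, 0.0, 0.0, 0.0, 0.0]


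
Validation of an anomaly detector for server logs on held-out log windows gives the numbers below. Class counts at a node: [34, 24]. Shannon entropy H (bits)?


Probabilities: [34/58, 24/58] ≈ [0.5862, 0.4138]
H = -((34/58)·log₂(34/58) + (24/58)·log₂(24/58))
  = 0.9784 bits

0.9784 bits


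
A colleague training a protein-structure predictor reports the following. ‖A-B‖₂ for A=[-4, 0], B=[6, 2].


d = √((-4-6)² + (0-2)²)
  = √(100 + 4)
  = √104 = 10.198

10.198


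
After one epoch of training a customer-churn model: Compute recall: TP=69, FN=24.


Recall = TP/(TP+FN)
= 69/(69+24)
= 69/93 = 74.19%

74.19%


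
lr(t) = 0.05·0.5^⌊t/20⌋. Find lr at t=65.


n_drops = ⌊65/20⌋ = 3
lr = 0.05·0.5^3 = 0.05·0.125 = 0.00625

0.00625


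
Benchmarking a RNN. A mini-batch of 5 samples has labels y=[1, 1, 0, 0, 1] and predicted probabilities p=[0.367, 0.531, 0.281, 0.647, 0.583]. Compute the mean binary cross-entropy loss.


L[0] = -ln(0.367) = 1.0024
L[1] = -ln(0.531) = 0.633
L[2] = -ln(1-0.281) = -ln(0.719) = 0.3299
L[3] = -ln(1-0.647) = -ln(0.353) = 1.0413
L[4] = -ln(0.583) = 0.5396
mean = (1.0024 + 0.633 + 0.3299 + 1.0413 + 0.5396)/5 = 0.7092

0.7092


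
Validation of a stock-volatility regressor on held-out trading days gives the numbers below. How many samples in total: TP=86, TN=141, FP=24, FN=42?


Total = TP + TN + FP + FN
= 86 + 141 + 24 + 42
= 293
(Predicted positive: 110, predicted negative: 183)

293


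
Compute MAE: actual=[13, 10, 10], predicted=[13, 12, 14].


Absolute errors: |13-13|=0, |10-12|=2, |10-14|=4
Sum = 6
MAE = 6/3 = 2

2


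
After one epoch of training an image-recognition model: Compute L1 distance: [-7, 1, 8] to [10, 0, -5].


d = |-7-10| + |1-0| + |8+ 5|
  = 17 + 1 + 13
  = 31

31


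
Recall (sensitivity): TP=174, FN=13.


Recall = TP/(TP+FN)
= 174/(174+13)
= 174/187 = 93.05%

93.05%


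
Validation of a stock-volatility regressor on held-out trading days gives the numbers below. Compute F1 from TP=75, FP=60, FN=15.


Precision = 75/135 = 0.5556
Recall = 75/90 = 0.8333
F1 = 2·P·R/(P+R) = 2·TP/(2·TP+FP+FN) = 150/(150+60+15) = 150/225 = 0.6667

0.6667


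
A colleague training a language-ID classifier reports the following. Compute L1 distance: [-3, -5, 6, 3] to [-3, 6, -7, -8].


d = |-3+ 3| + |-5-6| + |6+ 7| + |3+ 8|
  = 0 + 11 + 13 + 11
  = 35

35


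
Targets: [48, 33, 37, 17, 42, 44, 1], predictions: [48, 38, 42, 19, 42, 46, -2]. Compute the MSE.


Squared errors: (48-48)²=0, (33-38)²=25, (37-42)²=25, (17-19)²=4, (42-42)²=0, (44-46)²=4, (1+ 2)²=9
Sum = 67
MSE = 67/7 = 67/7

67/7


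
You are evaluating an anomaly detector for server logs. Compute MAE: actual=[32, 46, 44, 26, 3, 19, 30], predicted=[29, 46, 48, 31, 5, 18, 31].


Absolute errors: |32-29|=3, |46-46|=0, |44-48|=4, |26-31|=5, |3-5|=2, |19-18|=1, |30-31|=1
Sum = 16
MAE = 16/7 = 16/7

16/7


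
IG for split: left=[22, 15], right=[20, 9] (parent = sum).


Parent = [42, 24], H_parent = 0.9457
H_left = 0.974 (n=37), H_right = 0.8936 (n=29)
H_children = (37/66)·0.974 + (29/66)·0.8936 = 0.9387
IG = 0.9457 - 0.9387 = 0.007

0.007


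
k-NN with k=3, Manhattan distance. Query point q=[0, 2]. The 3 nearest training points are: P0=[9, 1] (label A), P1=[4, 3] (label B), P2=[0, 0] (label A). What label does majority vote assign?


d(q,P0) = 10  (label A)
d(q,P1) = 5  (label B)
d(q,P2) = 2  (label A)
Votes: A=2, B=1
Majority → A

A


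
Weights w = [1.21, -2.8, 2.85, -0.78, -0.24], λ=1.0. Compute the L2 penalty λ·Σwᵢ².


‖w‖₂² = (1.21)² + (-2.8)² + (2.85)² + (-0.78)² + (-0.24)²
     = 1.4641 + 7.84 + 8.1225 + 0.6084 + 0.0576
     = 18.0926
λ·‖w‖₂² = 1.0·18.0926 = 18.0926

18.0926


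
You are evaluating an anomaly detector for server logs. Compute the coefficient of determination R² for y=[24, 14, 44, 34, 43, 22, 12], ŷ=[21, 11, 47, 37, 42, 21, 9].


ȳ = 27.5714
SS_res = Σ(y-ŷ)² = 47
SS_tot = Σ(y-ȳ)² = 1019.71
R² = 1 - SS_res/SS_tot = 1 - 0.0461 = 0.9539

0.9539


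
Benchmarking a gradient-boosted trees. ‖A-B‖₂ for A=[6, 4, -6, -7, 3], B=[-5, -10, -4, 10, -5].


d = √((6+ 5)² + (4+ 10)² + (-6+ 4)² + (-7-10)² + (3+ 5)²)
  = √(121 + 196 + 4 + 289 + 64)
  = √674 = 25.9615

25.9615


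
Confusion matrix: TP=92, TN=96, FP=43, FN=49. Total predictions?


Total = TP + TN + FP + FN
= 92 + 96 + 43 + 49
= 280
(Predicted positive: 135, predicted negative: 145)

280


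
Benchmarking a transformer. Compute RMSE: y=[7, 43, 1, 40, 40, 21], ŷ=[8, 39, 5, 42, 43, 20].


MSE = 47/6 = 7.8333
RMSE = √(47/6) = 2.7988

2.7988


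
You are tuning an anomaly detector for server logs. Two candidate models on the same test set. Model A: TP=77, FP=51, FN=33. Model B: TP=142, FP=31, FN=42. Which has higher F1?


Model A: P=77/128=0.6016, R=77/110=0.7, F1=2PR/(P+R)=2TP/(2TP+FP+FN)=154/238=0.6471
Model B: P=142/173=0.8208, R=142/184=0.7717, F1=2PR/(P+R)=2TP/(2TP+FP+FN)=284/357=0.7955
0.6471 < 0.7955 → Model B

Model B


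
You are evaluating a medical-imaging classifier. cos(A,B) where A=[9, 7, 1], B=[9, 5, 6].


A·B = 9·9 + 7·5 + 1·6 = 122
‖A‖ = √131 = 11.4455, ‖B‖ = √142 = 11.9164
cos = 122/(√131·√142) = 122/√18602 = 0.8945

0.8945


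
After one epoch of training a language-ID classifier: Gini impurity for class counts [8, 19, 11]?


Probabilities: [8/38, 19/38, 11/38] ≈ [0.2105, 0.5, 0.2895]
Σpᵢ² = (64 + 361 + 121)/38² = 546/1444
Gini = 1 - Σpᵢ² = 1 - 546/1444 = 0.6219

0.6219


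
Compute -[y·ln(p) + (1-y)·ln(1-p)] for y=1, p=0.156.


BCE = -[y·ln(p) + (1-y)·ln(1-p)]
= -1·ln(0.156) - 0
= -ln(0.156) = 1.8579

1.8579


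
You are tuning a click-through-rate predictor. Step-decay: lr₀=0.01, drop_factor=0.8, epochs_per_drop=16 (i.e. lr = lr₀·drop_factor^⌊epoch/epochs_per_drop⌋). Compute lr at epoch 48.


n_drops = ⌊48/16⌋ = 3
lr = 0.01·0.8^3 = 0.01·0.512 = 0.00512

0.00512
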